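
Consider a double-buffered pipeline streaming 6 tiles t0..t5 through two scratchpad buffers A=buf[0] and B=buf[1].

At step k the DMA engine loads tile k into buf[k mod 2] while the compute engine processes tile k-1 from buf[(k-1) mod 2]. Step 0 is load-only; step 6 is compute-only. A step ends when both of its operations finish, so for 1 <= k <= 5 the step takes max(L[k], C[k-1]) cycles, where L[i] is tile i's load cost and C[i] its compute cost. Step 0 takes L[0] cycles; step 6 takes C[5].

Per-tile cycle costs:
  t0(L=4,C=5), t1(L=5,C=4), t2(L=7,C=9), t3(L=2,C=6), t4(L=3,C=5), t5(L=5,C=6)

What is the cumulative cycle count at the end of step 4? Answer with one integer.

[0] DMA t0→A (4c) ∥ CU idle ⇒ 4c, clock 4
[1] DMA t1→B (5c) ∥ CU A:t0 (5c) ⇒ 5c, clock 9
[2] DMA t2→A (7c) ∥ CU B:t1 (4c) ⇒ 7c, clock 16
[3] DMA t3→B (2c) ∥ CU A:t2 (9c) ⇒ 9c, clock 25
[4] DMA t4→A (3c) ∥ CU B:t3 (6c) ⇒ 6c, clock 31
[5] DMA t5→B (5c) ∥ CU A:t4 (5c) ⇒ 5c, clock 36
[6] DMA idle ∥ CU B:t5 (6c) ⇒ 6c, clock 42

end_cycle[4] = 31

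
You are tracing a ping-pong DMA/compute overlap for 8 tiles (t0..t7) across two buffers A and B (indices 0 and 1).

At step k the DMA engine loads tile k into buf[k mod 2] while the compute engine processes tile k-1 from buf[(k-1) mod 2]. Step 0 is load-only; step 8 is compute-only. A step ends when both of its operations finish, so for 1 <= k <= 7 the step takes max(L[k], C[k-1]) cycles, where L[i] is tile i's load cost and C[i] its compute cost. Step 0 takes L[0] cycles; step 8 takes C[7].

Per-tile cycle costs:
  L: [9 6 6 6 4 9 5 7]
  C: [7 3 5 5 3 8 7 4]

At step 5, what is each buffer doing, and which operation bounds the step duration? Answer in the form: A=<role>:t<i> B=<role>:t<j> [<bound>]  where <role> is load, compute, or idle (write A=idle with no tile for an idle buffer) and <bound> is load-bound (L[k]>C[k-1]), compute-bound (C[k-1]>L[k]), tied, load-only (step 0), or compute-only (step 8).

  0. 9=9c; end=9; A:t0 B:-
  1. max(6,7)=7c; end=16; A:t0 B:t1
  2. max(6,3)=6c; end=22; A:t2 B:t1
  3. max(6,5)=6c; end=28; A:t2 B:t3
  4. max(4,5)=5c; end=33; A:t4 B:t3
  5. max(9,3)=9c; end=42; A:t4 B:t5
  6. max(5,8)=8c; end=50; A:t6 B:t5
  7. max(7,7)=7c; end=57; A:t6 B:t7
  8. 4=4c; end=61; A:t6 B:t7

step 5: A=compute:t4 B=load:t5 [load-bound]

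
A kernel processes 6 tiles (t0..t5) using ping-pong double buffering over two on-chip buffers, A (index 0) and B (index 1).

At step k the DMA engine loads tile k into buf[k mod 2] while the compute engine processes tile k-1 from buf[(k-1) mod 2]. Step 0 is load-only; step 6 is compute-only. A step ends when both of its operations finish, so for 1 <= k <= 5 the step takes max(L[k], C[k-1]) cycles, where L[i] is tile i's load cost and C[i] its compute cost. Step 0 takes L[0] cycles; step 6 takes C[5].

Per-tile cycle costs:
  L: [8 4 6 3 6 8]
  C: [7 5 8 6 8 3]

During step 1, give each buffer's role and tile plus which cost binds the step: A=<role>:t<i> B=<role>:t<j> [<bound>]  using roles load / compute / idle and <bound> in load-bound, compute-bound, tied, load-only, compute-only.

  0. 8=8c; end=8; A:t0 B:-
  1. max(4,7)=7c; end=15; A:t0 B:t1
  2. max(6,5)=6c; end=21; A:t2 B:t1
  3. max(3,8)=8c; end=29; A:t2 B:t3
  4. max(6,6)=6c; end=35; A:t4 B:t3
  5. max(8,8)=8c; end=43; A:t4 B:t5
  6. 3=3c; end=46; A:t4 B:t5

step 1: A=compute:t0 B=load:t1 [compute-bound]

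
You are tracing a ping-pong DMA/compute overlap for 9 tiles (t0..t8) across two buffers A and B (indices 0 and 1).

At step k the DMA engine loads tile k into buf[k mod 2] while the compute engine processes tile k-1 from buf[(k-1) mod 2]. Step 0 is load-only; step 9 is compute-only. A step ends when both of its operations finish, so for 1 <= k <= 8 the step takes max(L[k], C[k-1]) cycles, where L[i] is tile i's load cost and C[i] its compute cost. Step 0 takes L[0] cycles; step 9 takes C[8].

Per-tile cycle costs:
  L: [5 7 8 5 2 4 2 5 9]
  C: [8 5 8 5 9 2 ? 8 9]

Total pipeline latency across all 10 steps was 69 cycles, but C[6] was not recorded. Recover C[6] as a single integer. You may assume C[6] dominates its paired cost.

C[6] = 6

step 0 | dur = L[0]=5 = 5
step 1 | dur = max(L[1]=7, C[0]=8) = 8
step 2 | dur = max(L[2]=8, C[1]=5) = 8
step 3 | dur = max(L[3]=5, C[2]=8) = 8
step 4 | dur = max(L[4]=2, C[3]=5) = 5
step 5 | dur = max(L[5]=4, C[4]=9) = 9
step 6 | dur = max(L[6]=2, C[5]=2) = 2
step 7 | dur = max(L[7]=5, C[6]=?) = C[6]  (unknown; binding)
step 8 | dur = max(L[8]=9, C[7]=8) = 9
step 9 | dur = C[8]=9 = 9
sum of known step durations = 63
dur[7] = total - known = 69 - 63 = 6
C[6] is the binding max in step 7, so C[6] = dur[7] = 6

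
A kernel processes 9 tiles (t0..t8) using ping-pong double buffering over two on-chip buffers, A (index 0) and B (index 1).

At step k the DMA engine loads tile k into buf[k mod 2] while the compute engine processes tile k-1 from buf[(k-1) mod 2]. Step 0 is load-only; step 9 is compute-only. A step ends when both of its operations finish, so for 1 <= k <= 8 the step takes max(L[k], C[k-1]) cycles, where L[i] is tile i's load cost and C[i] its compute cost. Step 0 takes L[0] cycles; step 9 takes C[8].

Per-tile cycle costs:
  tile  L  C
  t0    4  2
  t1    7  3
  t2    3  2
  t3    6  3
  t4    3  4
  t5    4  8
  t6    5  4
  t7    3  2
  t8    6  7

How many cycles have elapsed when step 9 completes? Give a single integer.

k=0 load=t0/4c comp=- wait=4 total=4
k=1 load=t1/7c comp=t0/2c wait=7 total=11
k=2 load=t2/3c comp=t1/3c wait=3 total=14
k=3 load=t3/6c comp=t2/2c wait=6 total=20
k=4 load=t4/3c comp=t3/3c wait=3 total=23
k=5 load=t5/4c comp=t4/4c wait=4 total=27
k=6 load=t6/5c comp=t5/8c wait=8 total=35
k=7 load=t7/3c comp=t6/4c wait=4 total=39
k=8 load=t8/6c comp=t7/2c wait=6 total=45
k=9 load=- comp=t8/7c wait=7 total=52

end_cycle[9] = 52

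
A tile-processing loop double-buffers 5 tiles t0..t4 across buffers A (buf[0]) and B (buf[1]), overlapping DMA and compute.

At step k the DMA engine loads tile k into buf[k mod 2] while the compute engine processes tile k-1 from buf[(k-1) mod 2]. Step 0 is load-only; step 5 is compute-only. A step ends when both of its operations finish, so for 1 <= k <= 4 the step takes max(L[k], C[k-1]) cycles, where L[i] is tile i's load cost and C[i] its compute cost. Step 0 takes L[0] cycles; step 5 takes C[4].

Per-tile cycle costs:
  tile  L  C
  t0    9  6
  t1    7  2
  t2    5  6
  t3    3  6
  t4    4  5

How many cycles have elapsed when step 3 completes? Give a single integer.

k=0 load=t0/9c comp=- wait=9 total=9
k=1 load=t1/7c comp=t0/6c wait=7 total=16
k=2 load=t2/5c comp=t1/2c wait=5 total=21
k=3 load=t3/3c comp=t2/6c wait=6 total=27
k=4 load=t4/4c comp=t3/6c wait=6 total=33
k=5 load=- comp=t4/5c wait=5 total=38

end_cycle[3] = 27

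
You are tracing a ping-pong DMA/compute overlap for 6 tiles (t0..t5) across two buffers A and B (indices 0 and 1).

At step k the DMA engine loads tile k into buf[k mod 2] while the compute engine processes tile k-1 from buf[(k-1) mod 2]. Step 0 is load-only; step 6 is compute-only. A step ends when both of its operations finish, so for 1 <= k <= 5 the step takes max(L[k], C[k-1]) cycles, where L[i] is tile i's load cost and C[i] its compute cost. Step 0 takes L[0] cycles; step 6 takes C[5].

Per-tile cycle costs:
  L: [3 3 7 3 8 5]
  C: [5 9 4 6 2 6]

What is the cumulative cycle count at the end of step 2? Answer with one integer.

step 0: L[0]=3 → dur=3, Σ=3 | A=load:t0 B=idle [load-only]
step 1: L[1]=3 C[0]=5 → dur=5, Σ=8 | A=compute:t0 B=load:t1 [compute-bound]
step 2: L[2]=7 C[1]=9 → dur=9, Σ=17 | A=load:t2 B=compute:t1 [compute-bound]
step 3: L[3]=3 C[2]=4 → dur=4, Σ=21 | A=compute:t2 B=load:t3 [compute-bound]
step 4: L[4]=8 C[3]=6 → dur=8, Σ=29 | A=load:t4 B=compute:t3 [load-bound]
step 5: L[5]=5 C[4]=2 → dur=5, Σ=34 | A=compute:t4 B=load:t5 [load-bound]
step 6: C[5]=6 → dur=6, Σ=40 | A=idle B=compute:t5 [compute-only]

end_cycle[2] = 17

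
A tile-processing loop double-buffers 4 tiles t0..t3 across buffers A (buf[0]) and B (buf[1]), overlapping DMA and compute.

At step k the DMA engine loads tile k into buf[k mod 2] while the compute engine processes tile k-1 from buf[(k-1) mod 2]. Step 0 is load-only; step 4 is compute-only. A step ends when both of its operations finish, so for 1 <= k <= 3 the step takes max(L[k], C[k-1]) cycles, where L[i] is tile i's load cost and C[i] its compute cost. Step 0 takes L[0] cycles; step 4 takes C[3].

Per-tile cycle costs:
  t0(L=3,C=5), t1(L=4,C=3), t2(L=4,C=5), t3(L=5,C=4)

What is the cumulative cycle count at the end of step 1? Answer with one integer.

end_cycle[1] = 8

k=0 load=t0/3c comp=- wait=3 total=3
k=1 load=t1/4c comp=t0/5c wait=5 total=8
k=2 load=t2/4c comp=t1/3c wait=4 total=12
k=3 load=t3/5c comp=t2/5c wait=5 total=17
k=4 load=- comp=t3/4c wait=4 total=21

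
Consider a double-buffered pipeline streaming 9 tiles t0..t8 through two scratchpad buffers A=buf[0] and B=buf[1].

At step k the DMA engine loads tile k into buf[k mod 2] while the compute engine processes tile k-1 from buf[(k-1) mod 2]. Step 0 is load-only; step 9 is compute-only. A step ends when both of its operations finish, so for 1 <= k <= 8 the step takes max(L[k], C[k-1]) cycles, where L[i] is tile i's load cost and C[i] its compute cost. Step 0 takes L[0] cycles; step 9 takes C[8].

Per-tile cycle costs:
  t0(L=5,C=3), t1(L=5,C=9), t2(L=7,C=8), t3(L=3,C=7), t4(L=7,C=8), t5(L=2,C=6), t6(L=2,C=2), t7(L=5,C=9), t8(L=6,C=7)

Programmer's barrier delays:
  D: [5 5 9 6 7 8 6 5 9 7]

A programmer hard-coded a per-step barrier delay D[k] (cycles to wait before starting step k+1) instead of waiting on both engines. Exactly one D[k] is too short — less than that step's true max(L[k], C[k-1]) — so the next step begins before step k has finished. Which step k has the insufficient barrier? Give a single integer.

hazard at step 3

[0] required=L[0]=5=5 vs D=5 ok
[1] required=max(L[1]=5,C[0]=3)=5 vs D=5 ok
[2] required=max(L[2]=7,C[1]=9)=9 vs D=9 ok
[3] required=max(L[3]=3,C[2]=8)=8 vs D=6 SHORT
[4] required=max(L[4]=7,C[3]=7)=7 vs D=7 ok
[5] required=max(L[5]=2,C[4]=8)=8 vs D=8 ok
[6] required=max(L[6]=2,C[5]=6)=6 vs D=6 ok
[7] required=max(L[7]=5,C[6]=2)=5 vs D=5 ok
[8] required=max(L[8]=6,C[7]=9)=9 vs D=9 ok
[9] required=C[8]=7=7 vs D=7 ok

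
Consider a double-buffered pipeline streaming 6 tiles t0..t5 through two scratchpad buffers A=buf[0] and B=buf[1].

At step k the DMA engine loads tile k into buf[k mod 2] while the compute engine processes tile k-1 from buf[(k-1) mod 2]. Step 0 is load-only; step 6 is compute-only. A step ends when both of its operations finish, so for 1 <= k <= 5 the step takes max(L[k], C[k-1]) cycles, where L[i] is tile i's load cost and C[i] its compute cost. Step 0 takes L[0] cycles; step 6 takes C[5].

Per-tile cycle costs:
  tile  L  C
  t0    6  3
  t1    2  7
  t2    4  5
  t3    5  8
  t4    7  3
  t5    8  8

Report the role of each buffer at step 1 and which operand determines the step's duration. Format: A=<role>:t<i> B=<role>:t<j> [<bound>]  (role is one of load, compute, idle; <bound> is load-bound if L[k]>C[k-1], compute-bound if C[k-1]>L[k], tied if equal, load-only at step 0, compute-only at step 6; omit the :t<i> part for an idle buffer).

  0. 6=6c; end=6; A:t0 B:-
  1. max(2,3)=3c; end=9; A:t0 B:t1
  2. max(4,7)=7c; end=16; A:t2 B:t1
  3. max(5,5)=5c; end=21; A:t2 B:t3
  4. max(7,8)=8c; end=29; A:t4 B:t3
  5. max(8,3)=8c; end=37; A:t4 B:t5
  6. 8=8c; end=45; A:t4 B:t5

step 1: A=compute:t0 B=load:t1 [compute-bound]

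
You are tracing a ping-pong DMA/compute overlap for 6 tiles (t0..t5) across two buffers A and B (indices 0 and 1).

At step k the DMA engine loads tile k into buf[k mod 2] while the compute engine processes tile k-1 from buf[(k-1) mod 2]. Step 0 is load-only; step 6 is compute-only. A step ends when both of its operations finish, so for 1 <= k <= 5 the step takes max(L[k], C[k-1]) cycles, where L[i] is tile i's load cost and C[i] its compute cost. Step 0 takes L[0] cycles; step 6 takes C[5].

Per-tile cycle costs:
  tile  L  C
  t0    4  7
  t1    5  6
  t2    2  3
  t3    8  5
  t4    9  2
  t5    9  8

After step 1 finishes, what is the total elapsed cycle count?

end_cycle[1] = 11

step 0: L[0]=4 → dur=4, Σ=4 | A=load:t0 B=idle [load-only]
step 1: L[1]=5 C[0]=7 → dur=7, Σ=11 | A=compute:t0 B=load:t1 [compute-bound]
step 2: L[2]=2 C[1]=6 → dur=6, Σ=17 | A=load:t2 B=compute:t1 [compute-bound]
step 3: L[3]=8 C[2]=3 → dur=8, Σ=25 | A=compute:t2 B=load:t3 [load-bound]
step 4: L[4]=9 C[3]=5 → dur=9, Σ=34 | A=load:t4 B=compute:t3 [load-bound]
step 5: L[5]=9 C[4]=2 → dur=9, Σ=43 | A=compute:t4 B=load:t5 [load-bound]
step 6: C[5]=8 → dur=8, Σ=51 | A=idle B=compute:t5 [compute-only]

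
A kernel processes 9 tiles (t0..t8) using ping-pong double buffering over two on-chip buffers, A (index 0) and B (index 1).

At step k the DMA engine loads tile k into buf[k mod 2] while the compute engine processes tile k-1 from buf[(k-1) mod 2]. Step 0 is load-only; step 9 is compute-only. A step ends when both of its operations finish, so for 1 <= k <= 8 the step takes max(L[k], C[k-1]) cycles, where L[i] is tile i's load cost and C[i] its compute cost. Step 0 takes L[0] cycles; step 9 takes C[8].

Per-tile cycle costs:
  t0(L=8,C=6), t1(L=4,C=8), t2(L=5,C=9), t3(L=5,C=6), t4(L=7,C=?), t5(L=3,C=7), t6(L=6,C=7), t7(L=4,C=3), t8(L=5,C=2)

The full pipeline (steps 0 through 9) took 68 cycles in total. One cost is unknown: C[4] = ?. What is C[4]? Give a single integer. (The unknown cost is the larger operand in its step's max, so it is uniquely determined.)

step 0 = dur = L[0]=8 = 8
step 1 = dur = max(L[1]=4, C[0]=6) = 6
step 2 = dur = max(L[2]=5, C[1]=8) = 8
step 3 = dur = max(L[3]=5, C[2]=9) = 9
step 4 = dur = max(L[4]=7, C[3]=6) = 7
step 5 = dur = max(L[5]=3, C[4]=?) = C[4]  (unknown; binding)
step 6 = dur = max(L[6]=6, C[5]=7) = 7
step 7 = dur = max(L[7]=4, C[6]=7) = 7
step 8 = dur = max(L[8]=5, C[7]=3) = 5
step 9 = dur = C[8]=2 = 2
sum of known step durations = 59
dur[5] = total - known = 68 - 59 = 9
C[4] is the binding max in step 5, so C[4] = dur[5] = 9

C[4] = 9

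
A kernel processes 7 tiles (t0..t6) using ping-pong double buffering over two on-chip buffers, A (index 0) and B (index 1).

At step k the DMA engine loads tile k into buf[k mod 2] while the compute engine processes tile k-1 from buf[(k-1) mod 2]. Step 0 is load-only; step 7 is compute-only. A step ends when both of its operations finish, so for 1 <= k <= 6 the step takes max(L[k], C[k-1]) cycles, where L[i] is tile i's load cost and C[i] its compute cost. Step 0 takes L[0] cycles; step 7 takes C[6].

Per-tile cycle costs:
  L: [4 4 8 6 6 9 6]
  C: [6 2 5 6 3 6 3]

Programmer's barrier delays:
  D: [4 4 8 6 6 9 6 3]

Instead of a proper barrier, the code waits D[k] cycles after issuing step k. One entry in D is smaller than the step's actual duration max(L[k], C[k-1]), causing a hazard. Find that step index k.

k=0 barrier L[0]=4→4c, D[0]=4 ok
k=1 barrier max(L[1]=4,C[0]=6)→6c, D[1]=4 SHORT
k=2 barrier max(L[2]=8,C[1]=2)→8c, D[2]=8 ok
k=3 barrier max(L[3]=6,C[2]=5)→6c, D[3]=6 ok
k=4 barrier max(L[4]=6,C[3]=6)→6c, D[4]=6 ok
k=5 barrier max(L[5]=9,C[4]=3)→9c, D[5]=9 ok
k=6 barrier max(L[6]=6,C[5]=6)→6c, D[6]=6 ok
k=7 barrier C[6]=3→3c, D[7]=3 ok

hazard at step 1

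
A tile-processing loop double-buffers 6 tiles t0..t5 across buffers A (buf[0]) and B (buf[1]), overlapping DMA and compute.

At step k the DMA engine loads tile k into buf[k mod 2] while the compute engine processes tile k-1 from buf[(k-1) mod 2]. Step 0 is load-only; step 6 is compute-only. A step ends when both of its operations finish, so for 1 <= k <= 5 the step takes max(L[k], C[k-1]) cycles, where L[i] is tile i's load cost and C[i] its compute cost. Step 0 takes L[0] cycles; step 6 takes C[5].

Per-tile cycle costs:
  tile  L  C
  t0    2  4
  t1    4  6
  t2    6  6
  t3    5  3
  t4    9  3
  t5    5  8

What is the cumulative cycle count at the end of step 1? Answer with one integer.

end_cycle[1] = 6

  0. 2=2c; end=2; A:t0 B:-
  1. max(4,4)=4c; end=6; A:t0 B:t1
  2. max(6,6)=6c; end=12; A:t2 B:t1
  3. max(5,6)=6c; end=18; A:t2 B:t3
  4. max(9,3)=9c; end=27; A:t4 B:t3
  5. max(5,3)=5c; end=32; A:t4 B:t5
  6. 8=8c; end=40; A:t4 B:t5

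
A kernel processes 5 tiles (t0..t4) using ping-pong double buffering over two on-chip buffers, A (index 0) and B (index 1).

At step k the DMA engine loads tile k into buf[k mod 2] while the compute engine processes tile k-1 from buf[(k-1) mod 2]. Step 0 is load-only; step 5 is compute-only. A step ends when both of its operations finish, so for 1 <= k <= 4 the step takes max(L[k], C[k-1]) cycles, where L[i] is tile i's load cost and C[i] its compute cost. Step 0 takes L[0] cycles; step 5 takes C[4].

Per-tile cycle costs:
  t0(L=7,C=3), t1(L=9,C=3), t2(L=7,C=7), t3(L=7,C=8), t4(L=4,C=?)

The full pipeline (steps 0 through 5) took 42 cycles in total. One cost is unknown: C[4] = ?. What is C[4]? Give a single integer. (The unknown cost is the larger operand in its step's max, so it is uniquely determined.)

step 0: dur = L[0]=7 = 7
step 1: dur = max(L[1]=9, C[0]=3) = 9
step 2: dur = max(L[2]=7, C[1]=3) = 7
step 3: dur = max(L[3]=7, C[2]=7) = 7
step 4: dur = max(L[4]=4, C[3]=8) = 8
step 5: dur = C[4]=? = C[4]  (unknown; binding)
sum of known step durations = 38
dur[5] = total - known = 42 - 38 = 4
C[4] is the binding max in step 5, so C[4] = dur[5] = 4

C[4] = 4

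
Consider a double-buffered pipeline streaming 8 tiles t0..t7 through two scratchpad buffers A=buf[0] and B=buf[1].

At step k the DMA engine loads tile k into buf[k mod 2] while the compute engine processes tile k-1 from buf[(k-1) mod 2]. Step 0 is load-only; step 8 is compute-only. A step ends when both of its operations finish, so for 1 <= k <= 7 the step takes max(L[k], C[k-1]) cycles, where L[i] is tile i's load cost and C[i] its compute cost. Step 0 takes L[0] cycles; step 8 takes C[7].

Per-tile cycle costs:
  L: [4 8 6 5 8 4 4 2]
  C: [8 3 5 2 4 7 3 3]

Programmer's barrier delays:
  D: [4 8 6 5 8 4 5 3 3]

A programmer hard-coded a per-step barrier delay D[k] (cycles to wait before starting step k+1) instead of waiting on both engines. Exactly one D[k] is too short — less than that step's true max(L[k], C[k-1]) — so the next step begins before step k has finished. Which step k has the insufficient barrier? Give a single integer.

k=0 barrier L[0]=4→4c, D[0]=4 ok
k=1 barrier max(L[1]=8,C[0]=8)→8c, D[1]=8 ok
k=2 barrier max(L[2]=6,C[1]=3)→6c, D[2]=6 ok
k=3 barrier max(L[3]=5,C[2]=5)→5c, D[3]=5 ok
k=4 barrier max(L[4]=8,C[3]=2)→8c, D[4]=8 ok
k=5 barrier max(L[5]=4,C[4]=4)→4c, D[5]=4 ok
k=6 barrier max(L[6]=4,C[5]=7)→7c, D[6]=5 SHORT
k=7 barrier max(L[7]=2,C[6]=3)→3c, D[7]=3 ok
k=8 barrier C[7]=3→3c, D[8]=3 ok

hazard at step 6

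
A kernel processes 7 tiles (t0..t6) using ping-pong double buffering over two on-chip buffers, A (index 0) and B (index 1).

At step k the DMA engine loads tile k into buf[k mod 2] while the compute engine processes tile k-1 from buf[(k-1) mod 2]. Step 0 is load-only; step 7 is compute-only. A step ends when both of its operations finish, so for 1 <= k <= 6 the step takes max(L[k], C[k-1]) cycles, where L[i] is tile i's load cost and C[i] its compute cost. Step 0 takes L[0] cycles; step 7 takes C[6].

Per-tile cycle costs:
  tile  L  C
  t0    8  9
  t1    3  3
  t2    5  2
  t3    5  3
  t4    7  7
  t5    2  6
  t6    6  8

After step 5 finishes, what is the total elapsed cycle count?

end_cycle[5] = 41

[0] DMA t0→A (8c) ∥ CU idle ⇒ 8c, clock 8
[1] DMA t1→B (3c) ∥ CU A:t0 (9c) ⇒ 9c, clock 17
[2] DMA t2→A (5c) ∥ CU B:t1 (3c) ⇒ 5c, clock 22
[3] DMA t3→B (5c) ∥ CU A:t2 (2c) ⇒ 5c, clock 27
[4] DMA t4→A (7c) ∥ CU B:t3 (3c) ⇒ 7c, clock 34
[5] DMA t5→B (2c) ∥ CU A:t4 (7c) ⇒ 7c, clock 41
[6] DMA t6→A (6c) ∥ CU B:t5 (6c) ⇒ 6c, clock 47
[7] DMA idle ∥ CU A:t6 (8c) ⇒ 8c, clock 55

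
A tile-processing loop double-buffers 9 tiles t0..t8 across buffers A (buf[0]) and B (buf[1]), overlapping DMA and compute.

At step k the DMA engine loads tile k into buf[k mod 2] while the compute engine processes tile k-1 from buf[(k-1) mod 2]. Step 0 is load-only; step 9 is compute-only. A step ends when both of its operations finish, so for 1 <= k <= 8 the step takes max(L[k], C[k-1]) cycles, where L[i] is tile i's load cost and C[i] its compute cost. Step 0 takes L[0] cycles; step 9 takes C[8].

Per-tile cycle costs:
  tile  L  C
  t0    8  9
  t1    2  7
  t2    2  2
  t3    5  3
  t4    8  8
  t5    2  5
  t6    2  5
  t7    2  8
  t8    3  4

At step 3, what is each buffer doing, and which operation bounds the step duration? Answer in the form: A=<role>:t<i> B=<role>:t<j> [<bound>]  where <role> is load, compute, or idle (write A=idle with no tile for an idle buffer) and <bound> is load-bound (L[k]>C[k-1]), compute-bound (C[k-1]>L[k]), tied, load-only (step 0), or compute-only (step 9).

step 3: A=compute:t2 B=load:t3 [load-bound]

step 0: L[0]=8 → dur=8, Σ=8 | A=load:t0 B=idle [load-only]
step 1: L[1]=2 C[0]=9 → dur=9, Σ=17 | A=compute:t0 B=load:t1 [compute-bound]
step 2: L[2]=2 C[1]=7 → dur=7, Σ=24 | A=load:t2 B=compute:t1 [compute-bound]
step 3: L[3]=5 C[2]=2 → dur=5, Σ=29 | A=compute:t2 B=load:t3 [load-bound]
step 4: L[4]=8 C[3]=3 → dur=8, Σ=37 | A=load:t4 B=compute:t3 [load-bound]
step 5: L[5]=2 C[4]=8 → dur=8, Σ=45 | A=compute:t4 B=load:t5 [compute-bound]
step 6: L[6]=2 C[5]=5 → dur=5, Σ=50 | A=load:t6 B=compute:t5 [compute-bound]
step 7: L[7]=2 C[6]=5 → dur=5, Σ=55 | A=compute:t6 B=load:t7 [compute-bound]
step 8: L[8]=3 C[7]=8 → dur=8, Σ=63 | A=load:t8 B=compute:t7 [compute-bound]
step 9: C[8]=4 → dur=4, Σ=67 | A=compute:t8 B=idle [compute-only]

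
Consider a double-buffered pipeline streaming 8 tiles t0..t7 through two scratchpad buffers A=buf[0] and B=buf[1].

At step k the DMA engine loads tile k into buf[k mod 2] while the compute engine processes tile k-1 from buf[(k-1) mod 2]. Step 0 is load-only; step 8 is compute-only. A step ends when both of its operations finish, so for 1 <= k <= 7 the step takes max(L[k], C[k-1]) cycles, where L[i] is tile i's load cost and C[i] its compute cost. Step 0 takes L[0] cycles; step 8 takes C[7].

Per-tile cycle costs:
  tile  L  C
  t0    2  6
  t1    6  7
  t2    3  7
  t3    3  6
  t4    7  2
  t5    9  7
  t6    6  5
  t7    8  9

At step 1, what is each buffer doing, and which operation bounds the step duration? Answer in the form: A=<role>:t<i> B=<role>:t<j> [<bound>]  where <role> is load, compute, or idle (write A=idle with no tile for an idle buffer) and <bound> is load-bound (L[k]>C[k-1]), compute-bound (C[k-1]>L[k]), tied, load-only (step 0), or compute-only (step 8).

step 1: A=compute:t0 B=load:t1 [tied]

  0. 2=2c; end=2; A:t0 B:-
  1. max(6,6)=6c; end=8; A:t0 B:t1
  2. max(3,7)=7c; end=15; A:t2 B:t1
  3. max(3,7)=7c; end=22; A:t2 B:t3
  4. max(7,6)=7c; end=29; A:t4 B:t3
  5. max(9,2)=9c; end=38; A:t4 B:t5
  6. max(6,7)=7c; end=45; A:t6 B:t5
  7. max(8,5)=8c; end=53; A:t6 B:t7
  8. 9=9c; end=62; A:t6 B:t7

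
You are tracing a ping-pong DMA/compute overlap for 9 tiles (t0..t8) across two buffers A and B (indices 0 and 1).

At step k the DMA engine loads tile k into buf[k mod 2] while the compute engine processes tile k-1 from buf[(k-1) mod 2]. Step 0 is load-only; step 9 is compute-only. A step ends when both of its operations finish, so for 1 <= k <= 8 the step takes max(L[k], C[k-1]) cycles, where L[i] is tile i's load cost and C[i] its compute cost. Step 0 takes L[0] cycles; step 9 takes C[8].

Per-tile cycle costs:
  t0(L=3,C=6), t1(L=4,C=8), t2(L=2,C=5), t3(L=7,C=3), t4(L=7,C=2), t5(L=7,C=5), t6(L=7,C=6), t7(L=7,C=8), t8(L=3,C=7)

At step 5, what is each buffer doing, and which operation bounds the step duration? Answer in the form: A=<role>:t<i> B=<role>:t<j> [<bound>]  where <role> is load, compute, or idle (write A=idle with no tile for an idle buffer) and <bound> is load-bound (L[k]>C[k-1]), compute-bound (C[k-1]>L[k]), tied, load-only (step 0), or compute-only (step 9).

step 5: A=compute:t4 B=load:t5 [load-bound]

[0] DMA t0→A (3c) ∥ CU idle ⇒ 3c, clock 3
[1] DMA t1→B (4c) ∥ CU A:t0 (6c) ⇒ 6c, clock 9
[2] DMA t2→A (2c) ∥ CU B:t1 (8c) ⇒ 8c, clock 17
[3] DMA t3→B (7c) ∥ CU A:t2 (5c) ⇒ 7c, clock 24
[4] DMA t4→A (7c) ∥ CU B:t3 (3c) ⇒ 7c, clock 31
[5] DMA t5→B (7c) ∥ CU A:t4 (2c) ⇒ 7c, clock 38
[6] DMA t6→A (7c) ∥ CU B:t5 (5c) ⇒ 7c, clock 45
[7] DMA t7→B (7c) ∥ CU A:t6 (6c) ⇒ 7c, clock 52
[8] DMA t8→A (3c) ∥ CU B:t7 (8c) ⇒ 8c, clock 60
[9] DMA idle ∥ CU A:t8 (7c) ⇒ 7c, clock 67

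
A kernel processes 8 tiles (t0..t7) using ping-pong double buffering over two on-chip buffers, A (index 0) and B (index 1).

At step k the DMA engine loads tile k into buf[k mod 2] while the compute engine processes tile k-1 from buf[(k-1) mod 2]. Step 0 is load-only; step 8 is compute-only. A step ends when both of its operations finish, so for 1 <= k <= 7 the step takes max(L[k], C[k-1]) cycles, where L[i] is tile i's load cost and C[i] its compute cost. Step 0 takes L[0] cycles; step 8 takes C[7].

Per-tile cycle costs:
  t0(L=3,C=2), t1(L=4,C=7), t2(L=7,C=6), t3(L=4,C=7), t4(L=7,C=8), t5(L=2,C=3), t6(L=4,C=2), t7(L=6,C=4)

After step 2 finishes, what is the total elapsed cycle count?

end_cycle[2] = 14

[0] DMA t0→A (3c) ∥ CU idle ⇒ 3c, clock 3
[1] DMA t1→B (4c) ∥ CU A:t0 (2c) ⇒ 4c, clock 7
[2] DMA t2→A (7c) ∥ CU B:t1 (7c) ⇒ 7c, clock 14
[3] DMA t3→B (4c) ∥ CU A:t2 (6c) ⇒ 6c, clock 20
[4] DMA t4→A (7c) ∥ CU B:t3 (7c) ⇒ 7c, clock 27
[5] DMA t5→B (2c) ∥ CU A:t4 (8c) ⇒ 8c, clock 35
[6] DMA t6→A (4c) ∥ CU B:t5 (3c) ⇒ 4c, clock 39
[7] DMA t7→B (6c) ∥ CU A:t6 (2c) ⇒ 6c, clock 45
[8] DMA idle ∥ CU B:t7 (4c) ⇒ 4c, clock 49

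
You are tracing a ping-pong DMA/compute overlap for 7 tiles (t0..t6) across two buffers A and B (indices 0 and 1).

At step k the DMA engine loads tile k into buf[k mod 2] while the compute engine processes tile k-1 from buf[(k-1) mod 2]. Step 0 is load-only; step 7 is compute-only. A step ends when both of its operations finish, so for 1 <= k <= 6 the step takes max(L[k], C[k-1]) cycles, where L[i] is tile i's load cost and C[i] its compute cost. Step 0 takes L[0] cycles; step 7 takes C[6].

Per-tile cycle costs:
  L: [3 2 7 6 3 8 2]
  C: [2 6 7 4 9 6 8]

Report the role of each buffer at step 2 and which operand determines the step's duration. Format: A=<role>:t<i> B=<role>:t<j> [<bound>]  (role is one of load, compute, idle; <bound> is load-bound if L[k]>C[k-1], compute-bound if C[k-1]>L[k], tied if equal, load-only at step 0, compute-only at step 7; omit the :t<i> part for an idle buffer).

step 2: A=load:t2 B=compute:t1 [load-bound]

k=0 load=t0/3c comp=- wait=3 total=3
k=1 load=t1/2c comp=t0/2c wait=2 total=5
k=2 load=t2/7c comp=t1/6c wait=7 total=12
k=3 load=t3/6c comp=t2/7c wait=7 total=19
k=4 load=t4/3c comp=t3/4c wait=4 total=23
k=5 load=t5/8c comp=t4/9c wait=9 total=32
k=6 load=t6/2c comp=t5/6c wait=6 total=38
k=7 load=- comp=t6/8c wait=8 total=46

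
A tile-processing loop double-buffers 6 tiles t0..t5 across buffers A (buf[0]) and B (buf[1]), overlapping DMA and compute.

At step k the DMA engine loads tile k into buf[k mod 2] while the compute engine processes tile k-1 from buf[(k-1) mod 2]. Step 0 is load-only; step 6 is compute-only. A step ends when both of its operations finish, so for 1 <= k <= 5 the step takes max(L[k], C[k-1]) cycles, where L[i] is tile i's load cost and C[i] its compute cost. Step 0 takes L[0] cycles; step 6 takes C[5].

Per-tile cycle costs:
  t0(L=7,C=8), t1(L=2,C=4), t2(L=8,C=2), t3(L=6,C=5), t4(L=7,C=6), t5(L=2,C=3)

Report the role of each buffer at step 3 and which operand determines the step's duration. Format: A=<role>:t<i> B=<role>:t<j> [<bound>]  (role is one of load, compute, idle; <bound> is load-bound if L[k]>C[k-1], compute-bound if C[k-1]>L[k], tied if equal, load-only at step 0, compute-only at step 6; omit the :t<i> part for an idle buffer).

step 0: L[0]=7 → dur=7, Σ=7 | A=load:t0 B=idle [load-only]
step 1: L[1]=2 C[0]=8 → dur=8, Σ=15 | A=compute:t0 B=load:t1 [compute-bound]
step 2: L[2]=8 C[1]=4 → dur=8, Σ=23 | A=load:t2 B=compute:t1 [load-bound]
step 3: L[3]=6 C[2]=2 → dur=6, Σ=29 | A=compute:t2 B=load:t3 [load-bound]
step 4: L[4]=7 C[3]=5 → dur=7, Σ=36 | A=load:t4 B=compute:t3 [load-bound]
step 5: L[5]=2 C[4]=6 → dur=6, Σ=42 | A=compute:t4 B=load:t5 [compute-bound]
step 6: C[5]=3 → dur=3, Σ=45 | A=idle B=compute:t5 [compute-only]

step 3: A=compute:t2 B=load:t3 [load-bound]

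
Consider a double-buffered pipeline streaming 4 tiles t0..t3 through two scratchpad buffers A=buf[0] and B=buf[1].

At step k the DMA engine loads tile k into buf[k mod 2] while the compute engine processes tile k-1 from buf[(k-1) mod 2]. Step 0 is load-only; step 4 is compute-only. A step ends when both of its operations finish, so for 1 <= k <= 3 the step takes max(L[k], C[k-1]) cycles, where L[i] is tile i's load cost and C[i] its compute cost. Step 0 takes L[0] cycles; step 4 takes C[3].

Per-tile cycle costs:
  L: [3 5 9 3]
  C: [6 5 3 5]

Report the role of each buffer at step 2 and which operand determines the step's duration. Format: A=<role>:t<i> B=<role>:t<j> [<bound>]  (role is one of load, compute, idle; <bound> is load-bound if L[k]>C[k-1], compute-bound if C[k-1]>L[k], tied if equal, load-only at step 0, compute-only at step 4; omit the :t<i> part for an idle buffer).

step 0: L[0]=3 → dur=3, Σ=3 | A=load:t0 B=idle [load-only]
step 1: L[1]=5 C[0]=6 → dur=6, Σ=9 | A=compute:t0 B=load:t1 [compute-bound]
step 2: L[2]=9 C[1]=5 → dur=9, Σ=18 | A=load:t2 B=compute:t1 [load-bound]
step 3: L[3]=3 C[2]=3 → dur=3, Σ=21 | A=compute:t2 B=load:t3 [tied]
step 4: C[3]=5 → dur=5, Σ=26 | A=idle B=compute:t3 [compute-only]

step 2: A=load:t2 B=compute:t1 [load-bound]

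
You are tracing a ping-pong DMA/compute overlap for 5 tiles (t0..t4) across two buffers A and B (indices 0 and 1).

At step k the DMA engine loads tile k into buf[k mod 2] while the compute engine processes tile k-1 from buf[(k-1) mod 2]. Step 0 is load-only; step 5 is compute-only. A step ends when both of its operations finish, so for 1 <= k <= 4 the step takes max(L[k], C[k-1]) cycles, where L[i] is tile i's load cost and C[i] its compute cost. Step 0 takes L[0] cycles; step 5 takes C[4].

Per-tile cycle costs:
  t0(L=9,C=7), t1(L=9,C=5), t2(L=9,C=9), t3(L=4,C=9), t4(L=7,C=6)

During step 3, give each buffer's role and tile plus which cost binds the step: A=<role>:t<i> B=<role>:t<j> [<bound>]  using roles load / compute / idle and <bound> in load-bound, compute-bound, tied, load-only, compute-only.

step 0: L[0]=9 → dur=9, Σ=9 | A=load:t0 B=idle [load-only]
step 1: L[1]=9 C[0]=7 → dur=9, Σ=18 | A=compute:t0 B=load:t1 [load-bound]
step 2: L[2]=9 C[1]=5 → dur=9, Σ=27 | A=load:t2 B=compute:t1 [load-bound]
step 3: L[3]=4 C[2]=9 → dur=9, Σ=36 | A=compute:t2 B=load:t3 [compute-bound]
step 4: L[4]=7 C[3]=9 → dur=9, Σ=45 | A=load:t4 B=compute:t3 [compute-bound]
step 5: C[4]=6 → dur=6, Σ=51 | A=compute:t4 B=idle [compute-only]

step 3: A=compute:t2 B=load:t3 [compute-bound]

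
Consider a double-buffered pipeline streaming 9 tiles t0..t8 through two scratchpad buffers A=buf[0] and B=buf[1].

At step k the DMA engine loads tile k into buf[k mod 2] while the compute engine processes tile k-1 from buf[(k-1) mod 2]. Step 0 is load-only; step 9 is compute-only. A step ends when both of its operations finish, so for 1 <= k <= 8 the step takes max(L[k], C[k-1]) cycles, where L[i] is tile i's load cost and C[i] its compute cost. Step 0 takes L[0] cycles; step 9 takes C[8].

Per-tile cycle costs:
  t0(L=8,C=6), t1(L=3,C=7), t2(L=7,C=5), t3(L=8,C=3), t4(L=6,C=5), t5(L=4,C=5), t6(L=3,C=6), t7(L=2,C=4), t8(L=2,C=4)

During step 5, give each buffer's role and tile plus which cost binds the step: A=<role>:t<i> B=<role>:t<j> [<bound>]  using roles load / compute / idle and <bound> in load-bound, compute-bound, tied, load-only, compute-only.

step 5: A=compute:t4 B=load:t5 [compute-bound]

  0. 8=8c; end=8; A:t0 B:-
  1. max(3,6)=6c; end=14; A:t0 B:t1
  2. max(7,7)=7c; end=21; A:t2 B:t1
  3. max(8,5)=8c; end=29; A:t2 B:t3
  4. max(6,3)=6c; end=35; A:t4 B:t3
  5. max(4,5)=5c; end=40; A:t4 B:t5
  6. max(3,5)=5c; end=45; A:t6 B:t5
  7. max(2,6)=6c; end=51; A:t6 B:t7
  8. max(2,4)=4c; end=55; A:t8 B:t7
  9. 4=4c; end=59; A:t8 B:t7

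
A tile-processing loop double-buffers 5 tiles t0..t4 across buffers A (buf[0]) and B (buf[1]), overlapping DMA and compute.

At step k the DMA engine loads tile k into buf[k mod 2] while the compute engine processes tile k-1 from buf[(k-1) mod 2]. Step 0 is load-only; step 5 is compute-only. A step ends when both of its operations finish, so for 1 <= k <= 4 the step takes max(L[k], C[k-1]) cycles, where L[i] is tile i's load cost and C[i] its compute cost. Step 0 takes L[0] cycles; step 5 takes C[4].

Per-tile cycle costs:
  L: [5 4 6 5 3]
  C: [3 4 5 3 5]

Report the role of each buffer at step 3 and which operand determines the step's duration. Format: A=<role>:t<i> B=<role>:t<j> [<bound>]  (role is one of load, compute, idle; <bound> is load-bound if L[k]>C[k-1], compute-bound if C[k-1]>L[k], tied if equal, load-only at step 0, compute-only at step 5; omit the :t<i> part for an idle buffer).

k=0 load=t0/5c comp=- wait=5 total=5
k=1 load=t1/4c comp=t0/3c wait=4 total=9
k=2 load=t2/6c comp=t1/4c wait=6 total=15
k=3 load=t3/5c comp=t2/5c wait=5 total=20
k=4 load=t4/3c comp=t3/3c wait=3 total=23
k=5 load=- comp=t4/5c wait=5 total=28

step 3: A=compute:t2 B=load:t3 [tied]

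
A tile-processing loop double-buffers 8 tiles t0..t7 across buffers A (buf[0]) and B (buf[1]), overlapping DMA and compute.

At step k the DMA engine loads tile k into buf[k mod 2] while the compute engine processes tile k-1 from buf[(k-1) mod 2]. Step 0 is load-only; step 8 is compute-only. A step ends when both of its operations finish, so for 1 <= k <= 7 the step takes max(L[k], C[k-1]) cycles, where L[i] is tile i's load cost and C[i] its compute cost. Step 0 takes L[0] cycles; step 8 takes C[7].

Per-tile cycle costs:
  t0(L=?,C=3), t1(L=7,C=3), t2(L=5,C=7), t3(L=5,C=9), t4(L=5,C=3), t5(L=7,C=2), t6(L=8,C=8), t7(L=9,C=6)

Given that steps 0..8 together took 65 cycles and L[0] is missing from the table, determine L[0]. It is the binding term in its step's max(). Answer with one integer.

L[0] = 7

step 0 | dur = L[0]=? = L[0]  (unknown; binding)
step 1 | dur = max(L[1]=7, C[0]=3) = 7
step 2 | dur = max(L[2]=5, C[1]=3) = 5
step 3 | dur = max(L[3]=5, C[2]=7) = 7
step 4 | dur = max(L[4]=5, C[3]=9) = 9
step 5 | dur = max(L[5]=7, C[4]=3) = 7
step 6 | dur = max(L[6]=8, C[5]=2) = 8
step 7 | dur = max(L[7]=9, C[6]=8) = 9
step 8 | dur = C[7]=6 = 6
sum of known step durations = 58
dur[0] = total - known = 65 - 58 = 7
L[0] is the binding max in step 0, so L[0] = dur[0] = 7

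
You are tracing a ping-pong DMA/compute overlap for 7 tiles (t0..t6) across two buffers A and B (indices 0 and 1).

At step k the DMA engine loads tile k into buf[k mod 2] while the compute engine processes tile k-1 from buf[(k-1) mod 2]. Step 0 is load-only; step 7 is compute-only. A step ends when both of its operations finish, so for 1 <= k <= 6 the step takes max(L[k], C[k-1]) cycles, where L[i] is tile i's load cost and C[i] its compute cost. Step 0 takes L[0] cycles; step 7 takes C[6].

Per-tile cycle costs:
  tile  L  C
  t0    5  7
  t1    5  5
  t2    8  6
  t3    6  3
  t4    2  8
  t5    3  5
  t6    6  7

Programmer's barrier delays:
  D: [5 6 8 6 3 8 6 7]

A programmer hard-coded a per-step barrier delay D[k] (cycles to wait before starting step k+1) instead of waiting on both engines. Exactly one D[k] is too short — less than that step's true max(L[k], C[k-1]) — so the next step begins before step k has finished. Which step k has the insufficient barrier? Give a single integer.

step 0: need L[0]=5 = 5; D[0]=5 ok
step 1: need max(L[1]=5,C[0]=7) = 7; D[1]=6 SHORT
step 2: need max(L[2]=8,C[1]=5) = 8; D[2]=8 ok
step 3: need max(L[3]=6,C[2]=6) = 6; D[3]=6 ok
step 4: need max(L[4]=2,C[3]=3) = 3; D[4]=3 ok
step 5: need max(L[5]=3,C[4]=8) = 8; D[5]=8 ok
step 6: need max(L[6]=6,C[5]=5) = 6; D[6]=6 ok
step 7: need C[6]=7 = 7; D[7]=7 ok

hazard at step 1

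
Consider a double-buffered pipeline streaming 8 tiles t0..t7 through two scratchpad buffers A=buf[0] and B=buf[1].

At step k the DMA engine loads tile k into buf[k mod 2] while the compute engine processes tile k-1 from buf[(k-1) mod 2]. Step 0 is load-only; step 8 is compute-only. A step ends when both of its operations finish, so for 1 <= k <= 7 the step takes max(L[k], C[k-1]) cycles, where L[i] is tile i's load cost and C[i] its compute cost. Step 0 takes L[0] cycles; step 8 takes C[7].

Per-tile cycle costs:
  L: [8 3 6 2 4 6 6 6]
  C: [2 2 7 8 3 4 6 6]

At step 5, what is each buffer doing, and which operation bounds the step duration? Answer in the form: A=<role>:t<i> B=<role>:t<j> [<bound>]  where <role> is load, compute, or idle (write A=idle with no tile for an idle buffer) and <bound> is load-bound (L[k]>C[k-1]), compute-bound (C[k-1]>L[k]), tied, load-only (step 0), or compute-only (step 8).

step 5: A=compute:t4 B=load:t5 [load-bound]

k=0 load=t0/8c comp=- wait=8 total=8
k=1 load=t1/3c comp=t0/2c wait=3 total=11
k=2 load=t2/6c comp=t1/2c wait=6 total=17
k=3 load=t3/2c comp=t2/7c wait=7 total=24
k=4 load=t4/4c comp=t3/8c wait=8 total=32
k=5 load=t5/6c comp=t4/3c wait=6 total=38
k=6 load=t6/6c comp=t5/4c wait=6 total=44
k=7 load=t7/6c comp=t6/6c wait=6 total=50
k=8 load=- comp=t7/6c wait=6 total=56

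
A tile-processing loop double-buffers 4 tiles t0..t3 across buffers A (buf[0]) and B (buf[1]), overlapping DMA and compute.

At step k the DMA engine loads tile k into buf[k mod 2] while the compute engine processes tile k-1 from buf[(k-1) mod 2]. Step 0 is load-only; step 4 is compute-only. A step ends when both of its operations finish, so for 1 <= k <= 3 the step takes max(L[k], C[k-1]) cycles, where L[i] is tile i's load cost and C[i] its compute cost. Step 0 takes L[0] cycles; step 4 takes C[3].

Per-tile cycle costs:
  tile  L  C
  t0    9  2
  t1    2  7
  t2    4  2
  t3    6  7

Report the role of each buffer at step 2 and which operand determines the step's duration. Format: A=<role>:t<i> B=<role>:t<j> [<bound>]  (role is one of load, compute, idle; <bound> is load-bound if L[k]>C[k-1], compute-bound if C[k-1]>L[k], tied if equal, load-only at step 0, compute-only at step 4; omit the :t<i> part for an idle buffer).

step 2: A=load:t2 B=compute:t1 [compute-bound]

  0. 9=9c; end=9; A:t0 B:-
  1. max(2,2)=2c; end=11; A:t0 B:t1
  2. max(4,7)=7c; end=18; A:t2 B:t1
  3. max(6,2)=6c; end=24; A:t2 B:t3
  4. 7=7c; end=31; A:t2 B:t3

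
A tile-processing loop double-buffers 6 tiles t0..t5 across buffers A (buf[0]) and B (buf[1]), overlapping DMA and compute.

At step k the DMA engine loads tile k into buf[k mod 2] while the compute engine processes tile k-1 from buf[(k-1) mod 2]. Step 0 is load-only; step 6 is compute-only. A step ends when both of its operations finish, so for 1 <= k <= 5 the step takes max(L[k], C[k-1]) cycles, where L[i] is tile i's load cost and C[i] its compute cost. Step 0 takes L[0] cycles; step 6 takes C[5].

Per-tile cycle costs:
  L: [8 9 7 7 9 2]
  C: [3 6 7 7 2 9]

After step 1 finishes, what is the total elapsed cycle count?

step 0: L[0]=8 → dur=8, Σ=8 | A=load:t0 B=idle [load-only]
step 1: L[1]=9 C[0]=3 → dur=9, Σ=17 | A=compute:t0 B=load:t1 [load-bound]
step 2: L[2]=7 C[1]=6 → dur=7, Σ=24 | A=load:t2 B=compute:t1 [load-bound]
step 3: L[3]=7 C[2]=7 → dur=7, Σ=31 | A=compute:t2 B=load:t3 [tied]
step 4: L[4]=9 C[3]=7 → dur=9, Σ=40 | A=load:t4 B=compute:t3 [load-bound]
step 5: L[5]=2 C[4]=2 → dur=2, Σ=42 | A=compute:t4 B=load:t5 [tied]
step 6: C[5]=9 → dur=9, Σ=51 | A=idle B=compute:t5 [compute-only]

end_cycle[1] = 17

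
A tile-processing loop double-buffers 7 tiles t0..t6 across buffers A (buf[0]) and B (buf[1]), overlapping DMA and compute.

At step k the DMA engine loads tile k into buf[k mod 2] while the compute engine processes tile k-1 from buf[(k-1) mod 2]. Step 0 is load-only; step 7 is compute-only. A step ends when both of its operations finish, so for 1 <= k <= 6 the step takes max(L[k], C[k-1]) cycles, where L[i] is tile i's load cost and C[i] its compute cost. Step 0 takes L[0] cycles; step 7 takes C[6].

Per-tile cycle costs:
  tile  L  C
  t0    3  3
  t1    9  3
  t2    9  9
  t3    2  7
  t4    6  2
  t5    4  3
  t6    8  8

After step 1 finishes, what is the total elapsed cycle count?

k=0 load=t0/3c comp=- wait=3 total=3
k=1 load=t1/9c comp=t0/3c wait=9 total=12
k=2 load=t2/9c comp=t1/3c wait=9 total=21
k=3 load=t3/2c comp=t2/9c wait=9 total=30
k=4 load=t4/6c comp=t3/7c wait=7 total=37
k=5 load=t5/4c comp=t4/2c wait=4 total=41
k=6 load=t6/8c comp=t5/3c wait=8 total=49
k=7 load=- comp=t6/8c wait=8 total=57

end_cycle[1] = 12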